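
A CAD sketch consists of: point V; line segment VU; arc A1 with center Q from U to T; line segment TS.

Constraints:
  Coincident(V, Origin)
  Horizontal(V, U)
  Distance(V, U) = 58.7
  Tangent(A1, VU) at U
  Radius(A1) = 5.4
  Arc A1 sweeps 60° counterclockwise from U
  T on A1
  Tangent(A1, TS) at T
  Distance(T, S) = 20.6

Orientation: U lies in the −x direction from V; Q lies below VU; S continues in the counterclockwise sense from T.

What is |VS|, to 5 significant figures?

76.486

V is at the origin; VU is horizontal with |VU| = 58.7 and U on the −x side, so U = (-58.700, 0.0000). A1 meets VU tangentially, so QU is at right angles to VU, so Q = U + (0, -5.4) = (-58.700, -5.4000). On A1, U sits at bearing 90° from Q; a 60° counterclockwise sweep puts T at bearing 150°, so T = Q + 5.4·(cos 150°, sin 150°) = (-63.377, -2.7000). A1 meets TS tangentially, so QT is at right angles to TS, so TS runs along (−sin 150°, cos 150°); with |TS| = 20.6, S = (-73.677, -20.540). Then |VS| = |S − V| = 76.486.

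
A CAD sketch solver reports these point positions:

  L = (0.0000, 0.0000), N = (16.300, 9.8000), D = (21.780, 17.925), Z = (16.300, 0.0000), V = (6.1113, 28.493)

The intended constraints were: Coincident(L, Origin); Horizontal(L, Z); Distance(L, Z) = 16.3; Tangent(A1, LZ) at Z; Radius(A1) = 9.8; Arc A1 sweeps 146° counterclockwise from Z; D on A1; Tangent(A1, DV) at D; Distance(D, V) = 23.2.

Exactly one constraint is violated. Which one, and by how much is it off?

Distance(D, V) = 23.2 — off by 4.30.

L = (0.00, 0.00) ✓; L.y = 0.00, Z.y = 0.00 ✓; |LZ| = 16.30 ✓; ∠(NZ, ZL) = 90.00° ✓; |NZ| = 9.800 ✓; bearing(N→D) − bearing(N→Z) = 146.0° ✓; |ND| = 9.800 ✓; ∠(ND, DV) = 90.00° ✓; |DV| = 18.90 ✗.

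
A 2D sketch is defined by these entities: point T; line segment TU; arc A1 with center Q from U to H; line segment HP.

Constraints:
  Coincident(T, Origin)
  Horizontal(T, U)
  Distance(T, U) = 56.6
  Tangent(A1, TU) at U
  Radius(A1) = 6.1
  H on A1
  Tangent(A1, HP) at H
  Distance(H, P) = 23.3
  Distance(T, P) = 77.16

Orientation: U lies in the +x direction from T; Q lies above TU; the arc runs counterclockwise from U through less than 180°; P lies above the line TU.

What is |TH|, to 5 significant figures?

61.944

Checks: T.y = 0.00, U.y = 0.00 ✓; |QH| = 6.100 ✓; ∠(QH, HP) = 90.00° ✓; |HP| = 23.30 ✓; |TP| = 77.16 ✓.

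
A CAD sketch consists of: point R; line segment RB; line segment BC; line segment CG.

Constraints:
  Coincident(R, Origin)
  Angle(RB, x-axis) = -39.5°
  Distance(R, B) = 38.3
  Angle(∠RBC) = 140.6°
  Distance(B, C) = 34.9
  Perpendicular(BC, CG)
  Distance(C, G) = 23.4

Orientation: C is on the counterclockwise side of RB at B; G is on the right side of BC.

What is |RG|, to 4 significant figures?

80.22

R is at the origin; RB runs at -39.5° with length 38.3, so B = 38.3·(cos -39.5°, sin -39.5°) = (29.55, -24.36). ∠RBC = 140.6°, so BC runs at -39.5° + (180° − 140.6°) = -0.1000° from the x-axis; with |BC| = 34.9, C = B + 34.9·(cos -0.1000°, sin -0.1000°) = (64.45, -24.42). BC ⟂ CG; with |CG| = 23.4 on the right of BC, G = C + 23.4·(-0.001745, -1.000) = (64.41, -47.82). Then |RG| = |G − R| = 80.22.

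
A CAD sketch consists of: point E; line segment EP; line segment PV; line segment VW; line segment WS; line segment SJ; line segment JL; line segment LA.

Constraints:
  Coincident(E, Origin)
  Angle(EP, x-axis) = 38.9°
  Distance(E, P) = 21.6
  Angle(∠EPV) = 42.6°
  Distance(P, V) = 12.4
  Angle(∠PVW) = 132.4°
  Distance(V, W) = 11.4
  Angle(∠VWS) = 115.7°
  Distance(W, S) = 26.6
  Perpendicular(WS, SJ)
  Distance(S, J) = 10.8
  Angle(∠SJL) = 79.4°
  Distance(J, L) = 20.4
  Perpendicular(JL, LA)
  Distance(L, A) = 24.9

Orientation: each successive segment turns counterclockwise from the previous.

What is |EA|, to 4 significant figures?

19.38

E is at the origin; EP runs at 38.9° with length 21.6, so P = (16.81, 13.56). ∠EPV = 42.6° gives PV at 176.3° from the x-axis; with |PV| = 12.4, V = (4.436, 14.36). ∠PVW = 132.4° gives VW at -136.1° from the x-axis; with |VW| = 11.4, W = (-3.778, 6.459). ∠VWS = 115.7° gives WS at -71.80° from the x-axis; with |WS| = 26.6, S = (4.530, -18.81). WS is perpendicular to SJ, so SJ runs at 18.20°; with |SJ| = 10.8, J = (14.79, -15.44). ∠SJL = 79.4° gives JL at 118.8° from the x-axis; with |JL| = 20.4, L = (4.962, 2.440). JL is perpendicular to LA, so LA runs at -151.2°; with |LA| = 24.9, A = (-16.86, -9.556). Then |EA| = |A − E| = 19.38.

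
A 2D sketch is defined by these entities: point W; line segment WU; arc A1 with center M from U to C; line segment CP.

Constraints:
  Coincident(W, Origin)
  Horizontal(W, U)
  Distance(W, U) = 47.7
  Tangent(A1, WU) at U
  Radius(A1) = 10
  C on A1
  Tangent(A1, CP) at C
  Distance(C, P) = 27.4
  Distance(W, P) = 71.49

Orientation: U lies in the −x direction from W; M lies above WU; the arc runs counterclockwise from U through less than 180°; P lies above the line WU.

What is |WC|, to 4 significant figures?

44.85

W is at the origin; W and U share the same y with |WU| = 47.7 and U on the −x side, so U = (-47.70, 0.000). Tangency of A1 to WU means the radius MU is perpendicular to WU, so M = U + (0, 10) = (-47.70, 10.00). Since MC ⟂ CP (tangency), |MP| = √(10.0² + 27.4²) = 29.17 regardless of where C sits on A1. So P lies on both circle(W, 71.49) and circle(M, 29.17); the above-WU intersection is P = (-62.14, 35.34). C is the foot of the tangent from P: C = (-41.24, 17.63).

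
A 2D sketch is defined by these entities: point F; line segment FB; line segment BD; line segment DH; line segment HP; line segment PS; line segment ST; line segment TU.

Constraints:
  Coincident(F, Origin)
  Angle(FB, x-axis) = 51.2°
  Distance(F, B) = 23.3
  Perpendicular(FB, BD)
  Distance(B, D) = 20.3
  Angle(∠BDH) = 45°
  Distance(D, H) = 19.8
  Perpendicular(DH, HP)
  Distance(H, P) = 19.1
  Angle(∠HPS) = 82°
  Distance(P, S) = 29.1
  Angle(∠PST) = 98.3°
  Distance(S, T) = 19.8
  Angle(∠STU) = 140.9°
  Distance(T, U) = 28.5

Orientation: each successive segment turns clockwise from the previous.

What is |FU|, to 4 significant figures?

33.24

F is at the origin; FB runs at 51.2° with length 23.3, so B = (14.60, 18.16). The perpendicularity gives BD at right angles to FB, so BD runs at -38.80°; with |BD| = 20.3, D = (30.42, 5.439). ∠BDH = 45.0° gives DH at -173.8° from the x-axis; with |DH| = 19.8, H = (10.74, 3.300). DH ⟂ HP, so HP runs at 96.20°; with |HP| = 19.1, P = (8.673, 22.29). ∠HPS = 82.0° gives PS at -1.800° from the x-axis; with |PS| = 29.1, S = (37.76, 21.37). ∠PST = 98.3° gives ST at -83.50° from the x-axis; with |ST| = 19.8, T = (40.00, 1.702). ∠STU = 140.9° gives TU at -122.6° from the x-axis; with |TU| = 28.5, U = (24.65, -22.31). Then |FU| = |U − F| = 33.24.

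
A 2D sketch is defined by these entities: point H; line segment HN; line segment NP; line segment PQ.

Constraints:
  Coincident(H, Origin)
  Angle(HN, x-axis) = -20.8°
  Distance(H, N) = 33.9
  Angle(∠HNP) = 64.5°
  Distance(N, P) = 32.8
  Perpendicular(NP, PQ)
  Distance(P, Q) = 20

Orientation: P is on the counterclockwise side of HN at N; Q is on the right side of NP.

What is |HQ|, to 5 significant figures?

53.773

H is at the origin; HN runs at -20.8° with length 33.9, so N = 33.9·(cos -20.8°, sin -20.8°) = (31.691, -12.038). ∠HNP = 64.5°, so NP runs at -20.8° + (180° − 64.5°) = 94.700° from the x-axis; with |NP| = 32.8, P = N + 32.8·(cos 94.700°, sin 94.700°) = (29.003, 20.652). The perpendicularity gives PQ at right angles to NP; with |PQ| = 20.0 on the right of NP, Q = P + 20.0·(0.99664, 0.081939) = (48.936, 22.290). Then |HQ| = |Q − H| = 53.773.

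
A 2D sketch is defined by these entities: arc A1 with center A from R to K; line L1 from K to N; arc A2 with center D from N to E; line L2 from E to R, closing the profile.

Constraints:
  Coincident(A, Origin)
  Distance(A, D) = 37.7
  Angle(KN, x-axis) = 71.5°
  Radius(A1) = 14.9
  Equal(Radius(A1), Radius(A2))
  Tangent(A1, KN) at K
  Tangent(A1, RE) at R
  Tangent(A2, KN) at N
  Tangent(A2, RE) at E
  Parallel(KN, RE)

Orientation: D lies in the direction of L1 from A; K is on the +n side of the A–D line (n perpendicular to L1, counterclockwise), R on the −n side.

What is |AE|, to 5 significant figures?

40.538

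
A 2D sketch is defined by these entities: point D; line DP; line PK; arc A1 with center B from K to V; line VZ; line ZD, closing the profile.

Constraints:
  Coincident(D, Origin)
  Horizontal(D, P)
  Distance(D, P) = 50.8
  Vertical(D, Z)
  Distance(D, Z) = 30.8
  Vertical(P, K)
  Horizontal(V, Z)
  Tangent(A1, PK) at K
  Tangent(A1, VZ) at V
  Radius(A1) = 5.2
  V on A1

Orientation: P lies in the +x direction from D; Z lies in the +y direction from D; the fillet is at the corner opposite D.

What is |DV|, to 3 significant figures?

55.0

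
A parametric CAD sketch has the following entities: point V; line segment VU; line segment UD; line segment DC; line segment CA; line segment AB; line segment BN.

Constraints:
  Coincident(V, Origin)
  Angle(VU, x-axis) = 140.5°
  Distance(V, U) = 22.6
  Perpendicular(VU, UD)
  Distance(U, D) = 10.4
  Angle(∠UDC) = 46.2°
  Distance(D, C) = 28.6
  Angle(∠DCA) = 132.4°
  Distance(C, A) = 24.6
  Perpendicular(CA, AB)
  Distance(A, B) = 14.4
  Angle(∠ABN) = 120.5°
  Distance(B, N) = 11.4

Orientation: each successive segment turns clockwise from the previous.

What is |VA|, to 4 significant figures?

34.08

∠UDC = 46.2° gives DC at -83.30° from the x-axis; with |DC| = 28.6, C = (-7.487, -6.004). ∠DCA = 132.4° gives CA at -130.9° from the x-axis; with |CA| = 24.6, A = (-23.59, -24.60). Then |VA| = |A − V| = 34.08.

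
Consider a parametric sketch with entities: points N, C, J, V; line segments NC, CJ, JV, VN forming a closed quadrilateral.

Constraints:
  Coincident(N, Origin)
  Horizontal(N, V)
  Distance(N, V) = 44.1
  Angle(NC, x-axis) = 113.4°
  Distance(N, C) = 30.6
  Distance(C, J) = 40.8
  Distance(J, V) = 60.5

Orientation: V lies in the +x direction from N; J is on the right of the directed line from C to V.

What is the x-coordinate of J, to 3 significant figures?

-15.1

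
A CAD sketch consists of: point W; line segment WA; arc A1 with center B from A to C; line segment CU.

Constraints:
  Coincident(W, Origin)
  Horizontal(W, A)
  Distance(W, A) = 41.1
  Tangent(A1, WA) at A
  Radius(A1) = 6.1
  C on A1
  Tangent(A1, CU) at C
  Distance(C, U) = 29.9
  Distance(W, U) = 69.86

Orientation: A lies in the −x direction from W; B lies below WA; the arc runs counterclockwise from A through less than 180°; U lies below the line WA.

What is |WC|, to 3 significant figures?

45.7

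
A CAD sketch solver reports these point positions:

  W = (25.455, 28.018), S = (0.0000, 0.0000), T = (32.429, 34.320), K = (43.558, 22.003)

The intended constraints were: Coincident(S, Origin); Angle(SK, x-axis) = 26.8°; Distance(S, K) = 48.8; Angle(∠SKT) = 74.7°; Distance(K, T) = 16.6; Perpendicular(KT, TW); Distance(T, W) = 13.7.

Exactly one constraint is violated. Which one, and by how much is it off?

Distance(T, W) = 13.7 — off by 4.30.

S = (0.00, 0.00) ✓; SK at 26.80° ✓; |SK| = 48.80 ✓; ∠SKT = 74.70° ✓; |KT| = 16.60 ✓; ∠(KT, TW) = 90.00° ✓; |TW| = 9.400 ✗.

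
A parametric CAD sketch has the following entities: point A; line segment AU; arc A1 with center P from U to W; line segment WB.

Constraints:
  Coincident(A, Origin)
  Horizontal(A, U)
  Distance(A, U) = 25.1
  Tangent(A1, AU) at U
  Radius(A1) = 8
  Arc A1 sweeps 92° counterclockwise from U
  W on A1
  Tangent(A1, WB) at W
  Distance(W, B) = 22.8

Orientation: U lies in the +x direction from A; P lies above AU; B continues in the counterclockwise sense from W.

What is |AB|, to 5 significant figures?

44.814

A is at the origin; AU is horizontal with |AU| = 25.1 and U on the +x side, so U = (25.100, 0.0000). Since A1 is tangent to AU there, PU ⟂ AU, so P = U + (0, 8) = (25.100, 8.0000). On A1, U sits at bearing -90° from P; a 92° counterclockwise sweep puts W at bearing 2°, so W = P + 8.0·(cos 2°, sin 2°) = (33.095, 8.2792). The tangent condition forces PW to be normal to WB, so WB runs along (−sin 2°, cos 2°); with |WB| = 22.8, B = (32.299, 31.065). Then |AB| = |B − A| = 44.814.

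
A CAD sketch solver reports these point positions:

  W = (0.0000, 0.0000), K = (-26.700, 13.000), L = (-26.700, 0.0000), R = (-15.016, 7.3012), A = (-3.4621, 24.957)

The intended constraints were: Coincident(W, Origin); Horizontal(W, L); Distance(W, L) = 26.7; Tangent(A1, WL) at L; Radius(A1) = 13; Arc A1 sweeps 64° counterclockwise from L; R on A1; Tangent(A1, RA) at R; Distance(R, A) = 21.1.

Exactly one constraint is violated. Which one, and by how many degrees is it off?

Tangent(A1, RA) at R — off by 7.20°.

W = (0.00, 0.00) ✓; W.y = 0.00, L.y = 0.00 ✓; |WL| = 26.70 ✓; ∠(KL, LW) = 90.00° ✓; |KL| = 13.00 ✓; bearing(K→R) − bearing(K→L) = 64.00° ✓; |KR| = 13.00 ✓; ∠(KR, RA) = 97.20° ✗; |RA| = 21.10 ✓.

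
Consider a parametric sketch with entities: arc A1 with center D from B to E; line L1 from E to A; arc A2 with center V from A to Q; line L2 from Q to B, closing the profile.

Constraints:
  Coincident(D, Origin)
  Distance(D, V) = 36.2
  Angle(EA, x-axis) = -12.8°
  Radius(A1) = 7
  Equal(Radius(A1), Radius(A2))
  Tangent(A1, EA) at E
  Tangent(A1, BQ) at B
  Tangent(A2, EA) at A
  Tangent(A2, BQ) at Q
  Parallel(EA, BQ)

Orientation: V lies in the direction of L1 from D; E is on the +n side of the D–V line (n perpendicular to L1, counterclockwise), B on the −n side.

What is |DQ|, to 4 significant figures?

36.87

Tangency of A1 to both parallel lines with radius 7.0 puts E and B at D ± 7.0·n: E = (1.551, 6.826), B = (-1.551, -6.826). Equal radii place A and Q the same way about V: A = V + 7.0·n = (36.85, -1.194), Q = V − 7.0·n = (33.75, -14.85). Then |DQ| = |Q − D| = 36.87.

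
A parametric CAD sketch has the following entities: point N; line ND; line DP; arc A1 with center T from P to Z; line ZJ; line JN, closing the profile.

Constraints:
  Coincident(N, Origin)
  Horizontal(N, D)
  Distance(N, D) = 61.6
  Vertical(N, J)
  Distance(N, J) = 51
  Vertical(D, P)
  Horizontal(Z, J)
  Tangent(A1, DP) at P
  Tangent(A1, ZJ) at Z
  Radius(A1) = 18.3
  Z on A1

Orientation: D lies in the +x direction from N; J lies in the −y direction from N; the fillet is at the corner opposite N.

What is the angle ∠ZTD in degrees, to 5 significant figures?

150.77°

N is at the origin; N and D share the same y with |ND| = 61.6 and D on the +x side, so D = (61.600, 0.0000). NJ is vertical with |NJ| = 51.0 and J on the −y side, so J = (0.0000, -51.000). The virtual corner opposite N is at (61.600, -51.000). The tangent condition forces TP to be normal to DP and the tangent condition forces TZ to be normal to ZJ, with radius 18.3, so the center T sits 18.3 in from both sides at T = (43.300, -32.700). That places the tangent points at P = (61.600, -32.700) on DP and Z = (43.300, -51.000) on ZJ. Then cos ∠ZTD = TZ·TD / (|TZ||TD|), giving 150.77°.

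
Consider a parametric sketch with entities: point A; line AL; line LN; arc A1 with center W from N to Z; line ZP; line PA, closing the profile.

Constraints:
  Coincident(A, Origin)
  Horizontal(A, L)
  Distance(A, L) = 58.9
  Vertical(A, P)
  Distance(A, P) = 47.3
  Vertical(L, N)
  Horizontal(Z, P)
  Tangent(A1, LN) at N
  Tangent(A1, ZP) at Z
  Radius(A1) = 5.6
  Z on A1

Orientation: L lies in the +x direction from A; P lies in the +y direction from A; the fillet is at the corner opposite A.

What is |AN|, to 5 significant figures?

72.167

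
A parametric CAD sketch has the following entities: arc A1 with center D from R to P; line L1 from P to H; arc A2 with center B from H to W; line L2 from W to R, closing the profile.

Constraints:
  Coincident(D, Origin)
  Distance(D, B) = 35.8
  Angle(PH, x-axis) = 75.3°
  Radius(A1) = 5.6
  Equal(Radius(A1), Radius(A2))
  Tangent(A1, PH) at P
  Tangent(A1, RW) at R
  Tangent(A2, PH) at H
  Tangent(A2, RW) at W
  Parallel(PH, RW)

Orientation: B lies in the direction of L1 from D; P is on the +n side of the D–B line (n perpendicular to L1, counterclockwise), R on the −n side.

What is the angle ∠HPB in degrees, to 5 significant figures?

8.8904°

The slot axis is L1's direction at 75.3°, so u = (cos 75.3°, sin 75.3°) = (0.25376, 0.96727) and n = (−sin 75.3°, cos 75.3°) = (-0.96727, 0.25376). D is at the origin and B lies 35.8 along u from D, so B = 35.8·u = (9.0845, 34.628). Tangency of A1 to both parallel lines with radius 5.6 puts P and R at D ± 5.6·n: P = (-5.4167, 1.4210), R = (5.4167, -1.4210). Equal radii place H and W the same way about B: H = B + 5.6·n = (3.6678, 36.049), W = B − 5.6·n = (14.501, 33.207). Then cos ∠HPB = PH·PB / (|PH||PB|), giving 8.8904°.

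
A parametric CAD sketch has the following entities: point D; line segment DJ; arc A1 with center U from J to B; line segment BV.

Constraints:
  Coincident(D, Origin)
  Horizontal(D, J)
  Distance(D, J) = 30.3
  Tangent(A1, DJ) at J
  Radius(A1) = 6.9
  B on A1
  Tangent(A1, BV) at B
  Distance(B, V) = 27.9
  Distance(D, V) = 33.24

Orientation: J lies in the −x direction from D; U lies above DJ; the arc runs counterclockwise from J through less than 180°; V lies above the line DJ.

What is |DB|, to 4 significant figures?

24.28

D is at the origin; D and J share the same y with |DJ| = 30.3 and J on the −x side, so J = (-30.30, 0.000). The tangent condition forces UJ to be normal to DJ, so U = J + (0, 6.9) = (-30.30, 6.900). Since UB ⟂ BV (tangency), |UV| = √(6.9² + 27.9²) = 28.74 regardless of where B sits on A1. So V lies on both circle(D, 33.24) and circle(U, 28.74); the above-DJ intersection is V = (-13.63, 30.32). B is the foot of the tangent from V: B = (-23.88, 4.365).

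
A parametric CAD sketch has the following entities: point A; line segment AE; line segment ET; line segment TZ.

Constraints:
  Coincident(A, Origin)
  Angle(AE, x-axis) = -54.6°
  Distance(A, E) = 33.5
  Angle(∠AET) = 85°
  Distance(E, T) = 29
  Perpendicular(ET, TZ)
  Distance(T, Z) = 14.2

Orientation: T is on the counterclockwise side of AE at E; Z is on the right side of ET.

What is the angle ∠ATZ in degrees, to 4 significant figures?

142.0°

∠AET = 85.0°, so ET runs at -54.6° + (180° − 85.0°) = 40.40° from the x-axis; with |ET| = 29.0, T = E + 29.0·(cos 40.40°, sin 40.40°) = (41.49, -8.511). ET is perpendicular to TZ; with |TZ| = 14.2 on the right of ET, Z = T + 14.2·(0.6481, -0.7615) = (50.69, -19.33). Then cos ∠ATZ = TA·TZ / (|TA||TZ|), giving 142.0°.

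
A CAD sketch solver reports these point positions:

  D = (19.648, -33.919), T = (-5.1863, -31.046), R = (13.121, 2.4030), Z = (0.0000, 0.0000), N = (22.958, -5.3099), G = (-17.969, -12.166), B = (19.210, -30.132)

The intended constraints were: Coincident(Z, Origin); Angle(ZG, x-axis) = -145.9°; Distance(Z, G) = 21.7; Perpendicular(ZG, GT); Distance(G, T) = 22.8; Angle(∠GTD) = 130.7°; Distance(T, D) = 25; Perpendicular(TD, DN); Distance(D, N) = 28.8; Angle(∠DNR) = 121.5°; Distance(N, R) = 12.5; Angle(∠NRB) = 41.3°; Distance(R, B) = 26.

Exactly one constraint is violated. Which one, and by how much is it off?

Distance(R, B) = 26 — off by 7.10.

Z = (0.00, 0.00) ✓; ZG at -145.9° ✓; |ZG| = 21.70 ✓; ∠(ZG, GT) = 90.00° ✓; |GT| = 22.80 ✓; ∠GTD = 130.7° ✓; |TD| = 25.00 ✓; ∠(TD, DN) = 90.00° ✓; |DN| = 28.80 ✓; ∠DNR = 121.5° ✓; |NR| = 12.50 ✓; ∠NRB = 41.30° ✓; |RB| = 33.10 ✗.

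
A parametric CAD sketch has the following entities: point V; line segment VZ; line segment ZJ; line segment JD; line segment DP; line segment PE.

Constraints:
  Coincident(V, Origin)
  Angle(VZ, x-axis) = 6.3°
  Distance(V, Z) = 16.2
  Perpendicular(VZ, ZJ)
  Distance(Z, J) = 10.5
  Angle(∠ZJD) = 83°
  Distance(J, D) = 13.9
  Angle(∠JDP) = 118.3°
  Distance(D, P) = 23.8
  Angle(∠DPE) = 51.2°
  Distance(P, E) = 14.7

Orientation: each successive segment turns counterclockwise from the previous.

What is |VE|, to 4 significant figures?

11.86

V is at the origin; VZ runs at 6.3° with length 16.2, so Z = (16.10, 1.778). VZ is perpendicular to ZJ, so ZJ runs at 96.30°; with |ZJ| = 10.5, J = (14.95, 12.21). ∠ZJD = 83.0° gives JD at -166.7° from the x-axis; with |JD| = 13.9, D = (1.423, 9.017). ∠JDP = 118.3° gives DP at -105.0° from the x-axis; with |DP| = 23.8, P = (-4.737, -13.97). ∠DPE = 51.2° gives PE at 23.80° from the x-axis; with |PE| = 14.7, E = (8.713, -8.040). Then |VE| = |E − V| = 11.86.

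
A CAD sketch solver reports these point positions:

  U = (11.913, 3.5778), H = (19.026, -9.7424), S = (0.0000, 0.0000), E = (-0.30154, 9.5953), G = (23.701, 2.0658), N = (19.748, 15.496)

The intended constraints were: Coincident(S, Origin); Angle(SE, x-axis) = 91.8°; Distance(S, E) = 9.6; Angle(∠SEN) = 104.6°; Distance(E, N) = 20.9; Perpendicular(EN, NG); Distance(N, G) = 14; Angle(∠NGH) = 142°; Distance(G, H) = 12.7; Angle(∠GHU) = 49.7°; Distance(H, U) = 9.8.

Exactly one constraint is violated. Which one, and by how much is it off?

Distance(H, U) = 9.8 — off by 5.30.

S = (0.00, 0.00) ✓; SE at 91.80° ✓; |SE| = 9.600 ✓; ∠SEN = 104.6° ✓; |EN| = 20.90 ✓; ∠(EN, NG) = 90.00° ✓; |NG| = 14.00 ✓; ∠NGH = 142.0° ✓; |GH| = 12.70 ✓; ∠GHU = 49.70° ✓; |HU| = 15.10 ✗.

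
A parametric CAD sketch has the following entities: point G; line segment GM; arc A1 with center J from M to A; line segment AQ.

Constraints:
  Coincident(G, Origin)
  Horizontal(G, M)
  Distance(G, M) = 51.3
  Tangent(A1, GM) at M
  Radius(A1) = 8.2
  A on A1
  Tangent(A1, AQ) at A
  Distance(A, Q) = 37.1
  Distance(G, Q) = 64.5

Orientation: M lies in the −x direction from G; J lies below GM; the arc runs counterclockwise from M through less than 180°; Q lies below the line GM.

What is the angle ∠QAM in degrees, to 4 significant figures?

124.4°

G is at the origin; GM is horizontal with |GM| = 51.3 and M on the −x side, so M = (-51.30, 0.000). A1 meets GM tangentially, so JM is at right angles to GM, so J = M + (0, -8.2) = (-51.30, -8.200). Since JA ⟂ AQ (tangency), |JQ| = √(8.2² + 37.1²) = 38.00 regardless of where A sits on A1. So Q lies on both circle(G, 64.5) and circle(J, 38.00); the below-GM intersection is Q = (-45.47, -45.75). A is the foot of the tangent from Q: A = (-58.94, -11.18).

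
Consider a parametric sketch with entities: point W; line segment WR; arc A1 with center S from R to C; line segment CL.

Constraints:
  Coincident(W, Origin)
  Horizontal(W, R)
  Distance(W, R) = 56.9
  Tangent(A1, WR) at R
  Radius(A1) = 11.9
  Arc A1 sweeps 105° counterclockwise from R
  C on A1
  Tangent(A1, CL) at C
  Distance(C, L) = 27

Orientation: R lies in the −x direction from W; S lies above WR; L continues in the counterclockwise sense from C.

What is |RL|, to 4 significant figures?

41.31

W is at the origin; W and R share the same y with |WR| = 56.9 and R on the −x side, so R = (-56.90, 0.000). Since A1 is tangent to WR there, SR ⟂ WR, so S = R + (0, 11.9) = (-56.90, 11.90). On A1, R sits at bearing -90° from S; a 105° counterclockwise sweep puts C at bearing 15°, so C = S + 11.9·(cos 15°, sin 15°) = (-45.41, 14.98). Since A1 is tangent to CL there, SC ⟂ CL, so CL runs along (−sin 15°, cos 15°); with |CL| = 27.0, L = (-52.39, 41.06). Then |RL| = |L − R| = 41.31.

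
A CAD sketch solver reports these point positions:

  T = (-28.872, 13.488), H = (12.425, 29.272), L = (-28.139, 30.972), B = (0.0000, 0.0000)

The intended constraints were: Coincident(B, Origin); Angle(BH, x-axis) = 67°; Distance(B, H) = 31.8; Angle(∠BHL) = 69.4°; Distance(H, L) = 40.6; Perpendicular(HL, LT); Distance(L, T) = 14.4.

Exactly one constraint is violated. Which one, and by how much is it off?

Distance(L, T) = 14.4 — off by 3.10.

B = (0.00, 0.00) ✓; BH at 67.00° ✓; |BH| = 31.80 ✓; ∠BHL = 69.40° ✓; |HL| = 40.60 ✓; ∠(HL, LT) = 90.00° ✓; |LT| = 17.50 ✗.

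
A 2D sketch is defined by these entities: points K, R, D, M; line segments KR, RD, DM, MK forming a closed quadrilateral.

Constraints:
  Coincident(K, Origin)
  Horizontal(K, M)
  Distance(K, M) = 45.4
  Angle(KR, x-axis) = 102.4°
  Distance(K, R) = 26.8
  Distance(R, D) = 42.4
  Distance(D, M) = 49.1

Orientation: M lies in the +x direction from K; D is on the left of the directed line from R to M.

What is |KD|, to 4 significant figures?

56.40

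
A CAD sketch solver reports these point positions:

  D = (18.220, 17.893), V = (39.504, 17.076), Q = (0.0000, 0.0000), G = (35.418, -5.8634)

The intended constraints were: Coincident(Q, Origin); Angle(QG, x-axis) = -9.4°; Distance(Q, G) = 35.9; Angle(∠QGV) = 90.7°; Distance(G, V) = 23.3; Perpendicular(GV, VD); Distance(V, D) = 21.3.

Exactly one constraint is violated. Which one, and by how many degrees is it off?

Perpendicular(GV, VD) — off by 7.90°.

Q = (0.00, 0.00) ✓; QG at -9.400° ✓; |QG| = 35.90 ✓; ∠QGV = 90.70° ✓; |GV| = 23.30 ✓; ∠(GV, VD) = 97.90° ✗; |VD| = 21.30 ✓.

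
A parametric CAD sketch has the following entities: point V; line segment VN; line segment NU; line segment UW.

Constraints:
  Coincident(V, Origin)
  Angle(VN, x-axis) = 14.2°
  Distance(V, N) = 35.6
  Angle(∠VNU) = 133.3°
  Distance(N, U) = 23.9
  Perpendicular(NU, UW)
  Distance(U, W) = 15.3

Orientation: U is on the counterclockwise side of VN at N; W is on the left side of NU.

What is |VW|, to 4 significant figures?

49.47

∠VNU = 133.3°, so NU runs at 14.2° + (180° − 133.3°) = 60.90° from the x-axis; with |NU| = 23.9, U = N + 23.9·(cos 60.90°, sin 60.90°) = (46.14, 29.62). NU is perpendicular to UW; with |UW| = 15.3 on the left of NU, W = U + 15.3·(-0.8738, 0.4863) = (32.77, 37.06). Then |VW| = |W − V| = 49.47.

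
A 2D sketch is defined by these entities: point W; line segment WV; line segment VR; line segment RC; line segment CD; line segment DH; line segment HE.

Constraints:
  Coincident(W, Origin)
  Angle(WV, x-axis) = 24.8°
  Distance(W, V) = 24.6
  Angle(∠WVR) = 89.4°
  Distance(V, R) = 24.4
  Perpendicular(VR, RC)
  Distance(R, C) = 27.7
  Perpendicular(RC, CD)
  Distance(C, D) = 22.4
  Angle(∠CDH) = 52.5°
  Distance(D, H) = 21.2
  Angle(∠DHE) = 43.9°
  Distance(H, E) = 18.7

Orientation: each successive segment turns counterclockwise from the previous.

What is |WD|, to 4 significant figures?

3.557

VR ⟂ RC, so RC runs at -154.6°; with |RC| = 27.7, C = (-13.16, 20.48). RC is perpendicular to CD, so CD runs at -64.60°; with |CD| = 22.4, D = (-3.549, 0.2437). Then |WD| = |D − W| = 3.557.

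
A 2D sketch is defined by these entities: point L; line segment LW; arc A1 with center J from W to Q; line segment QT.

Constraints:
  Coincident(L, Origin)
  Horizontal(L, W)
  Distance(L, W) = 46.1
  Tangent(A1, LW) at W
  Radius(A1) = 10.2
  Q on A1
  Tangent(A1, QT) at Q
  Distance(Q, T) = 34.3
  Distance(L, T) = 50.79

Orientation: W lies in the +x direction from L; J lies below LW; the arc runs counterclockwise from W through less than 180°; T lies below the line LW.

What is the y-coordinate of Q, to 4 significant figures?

-8.098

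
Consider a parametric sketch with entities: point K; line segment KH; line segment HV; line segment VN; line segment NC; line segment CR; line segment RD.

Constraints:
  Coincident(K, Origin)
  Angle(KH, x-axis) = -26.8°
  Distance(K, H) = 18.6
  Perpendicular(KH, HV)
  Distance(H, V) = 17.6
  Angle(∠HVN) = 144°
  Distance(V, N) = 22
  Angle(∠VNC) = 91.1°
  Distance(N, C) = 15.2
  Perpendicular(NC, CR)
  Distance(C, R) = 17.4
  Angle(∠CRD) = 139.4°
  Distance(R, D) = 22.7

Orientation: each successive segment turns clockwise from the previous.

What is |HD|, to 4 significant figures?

9.393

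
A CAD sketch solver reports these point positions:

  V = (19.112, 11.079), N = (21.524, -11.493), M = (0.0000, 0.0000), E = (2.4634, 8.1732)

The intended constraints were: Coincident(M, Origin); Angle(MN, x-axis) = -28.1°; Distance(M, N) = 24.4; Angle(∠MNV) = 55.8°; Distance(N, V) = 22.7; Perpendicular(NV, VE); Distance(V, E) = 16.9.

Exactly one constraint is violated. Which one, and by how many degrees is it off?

Perpendicular(NV, VE) — off by 3.80°.

M = (0.00, 0.00) ✓; MN at -28.10° ✓; |MN| = 24.40 ✓; ∠MNV = 55.80° ✓; |NV| = 22.70 ✓; ∠(NV, VE) = 93.80° ✗; |VE| = 16.90 ✓.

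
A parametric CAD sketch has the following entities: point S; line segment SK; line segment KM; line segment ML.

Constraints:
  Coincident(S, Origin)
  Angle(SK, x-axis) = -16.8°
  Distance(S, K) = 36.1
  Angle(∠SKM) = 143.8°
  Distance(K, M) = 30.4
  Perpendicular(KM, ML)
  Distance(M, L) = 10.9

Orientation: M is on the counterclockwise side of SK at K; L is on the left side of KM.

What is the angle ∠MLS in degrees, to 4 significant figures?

99.93°

S is at the origin; SK runs at -16.8° with length 36.1, so K = 36.1·(cos -16.8°, sin -16.8°) = (34.56, -10.43). ∠SKM = 143.8°, so KM runs at -16.8° + (180° − 143.8°) = 19.40° from the x-axis; with |KM| = 30.4, M = K + 30.4·(cos 19.40°, sin 19.40°) = (63.23, -0.3363). KM ⟂ ML; with |ML| = 10.9 on the left of KM, L = M + 10.9·(-0.3322, 0.9432) = (59.61, 9.945). Then cos ∠MLS = LM·LS / (|LM||LS|), giving 99.93°.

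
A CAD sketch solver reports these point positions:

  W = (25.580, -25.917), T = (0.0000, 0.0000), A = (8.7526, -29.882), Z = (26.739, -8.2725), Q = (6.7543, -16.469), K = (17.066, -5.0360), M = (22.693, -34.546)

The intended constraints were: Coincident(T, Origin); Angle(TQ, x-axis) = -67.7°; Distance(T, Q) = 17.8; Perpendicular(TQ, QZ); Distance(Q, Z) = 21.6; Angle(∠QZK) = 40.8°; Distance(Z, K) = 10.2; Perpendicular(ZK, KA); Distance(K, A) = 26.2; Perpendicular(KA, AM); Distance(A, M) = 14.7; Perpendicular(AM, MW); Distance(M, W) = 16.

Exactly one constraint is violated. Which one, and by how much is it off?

Distance(M, W) = 16 — off by 6.90.

T = (0.00, 0.00) ✓; TQ at -67.70° ✓; |TQ| = 17.80 ✓; ∠(TQ, QZ) = 90.00° ✓; |QZ| = 21.60 ✓; ∠QZK = 40.80° ✓; |ZK| = 10.20 ✓; ∠(ZK, KA) = 90.00° ✓; |KA| = 26.20 ✓; ∠(KA, AM) = 90.00° ✓; |AM| = 14.70 ✓; ∠(AM, MW) = 90.00° ✓; |MW| = 9.099 ✗.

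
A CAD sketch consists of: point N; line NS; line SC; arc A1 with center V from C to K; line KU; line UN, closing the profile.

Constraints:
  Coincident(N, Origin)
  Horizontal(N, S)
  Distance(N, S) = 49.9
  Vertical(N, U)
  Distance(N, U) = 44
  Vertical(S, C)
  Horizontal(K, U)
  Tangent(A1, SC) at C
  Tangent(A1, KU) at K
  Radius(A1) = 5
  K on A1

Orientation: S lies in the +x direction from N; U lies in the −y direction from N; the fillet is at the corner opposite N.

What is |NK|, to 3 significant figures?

62.9

The virtual corner opposite N is at (49.9, -44.0). A1 meets SC tangentially, so VC is at right angles to SC and tangency of A1 to KU means the radius VK is perpendicular to KU, with radius 5.0, so the center V sits 5.0 in from both sides at V = (44.9, -39.0). That places the tangent points at C = (49.9, -39.0) on SC and K = (44.9, -44.0) on KU. Then |NK| = |K − N| = 62.9.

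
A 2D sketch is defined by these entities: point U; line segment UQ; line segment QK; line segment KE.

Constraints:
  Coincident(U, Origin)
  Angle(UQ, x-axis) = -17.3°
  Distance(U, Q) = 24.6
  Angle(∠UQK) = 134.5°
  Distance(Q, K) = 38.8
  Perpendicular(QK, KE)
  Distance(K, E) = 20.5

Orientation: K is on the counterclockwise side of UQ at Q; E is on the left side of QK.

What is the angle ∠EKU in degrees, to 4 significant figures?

72.62°

U is at the origin; UQ runs at -17.3° with length 24.6, so Q = 24.6·(cos -17.3°, sin -17.3°) = (23.49, -7.315). ∠UQK = 134.5°, so QK runs at -17.3° + (180° − 134.5°) = 28.20° from the x-axis; with |QK| = 38.8, K = Q + 38.8·(cos 28.20°, sin 28.20°) = (57.68, 11.02). QK is perpendicular to KE; with |KE| = 20.5 on the left of QK, E = K + 20.5·(-0.4726, 0.8813) = (47.99, 29.09). Then cos ∠EKU = KE·KU / (|KE||KU|), giving 72.62°.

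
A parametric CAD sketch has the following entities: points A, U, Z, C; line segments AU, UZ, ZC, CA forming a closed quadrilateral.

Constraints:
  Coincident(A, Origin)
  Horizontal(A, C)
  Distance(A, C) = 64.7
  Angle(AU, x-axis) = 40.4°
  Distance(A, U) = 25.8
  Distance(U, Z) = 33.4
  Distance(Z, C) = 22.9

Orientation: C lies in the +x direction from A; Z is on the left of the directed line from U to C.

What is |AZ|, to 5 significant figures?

56.446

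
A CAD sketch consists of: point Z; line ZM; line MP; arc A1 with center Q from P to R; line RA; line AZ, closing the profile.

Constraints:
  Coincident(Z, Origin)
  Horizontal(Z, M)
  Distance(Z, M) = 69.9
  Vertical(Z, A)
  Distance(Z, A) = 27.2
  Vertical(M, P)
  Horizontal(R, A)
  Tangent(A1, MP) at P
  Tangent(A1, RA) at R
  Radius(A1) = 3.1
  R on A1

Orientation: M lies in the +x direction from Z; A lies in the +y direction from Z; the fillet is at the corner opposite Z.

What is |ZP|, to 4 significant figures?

73.94

Z is at the origin; Z and M share the same y with |ZM| = 69.9 and M on the +x side, so M = (69.90, 0.000). Z and A share the same x with |ZA| = 27.2 and A on the +y side, so A = (0.000, 27.20). The virtual corner opposite Z is at (69.90, 27.20). The tangent condition forces QP to be normal to MP and the tangent condition forces QR to be normal to RA, with radius 3.1, so the center Q sits 3.1 in from both sides at Q = (66.80, 24.10). That places the tangent points at P = (69.90, 24.10) on MP and R = (66.80, 27.20) on RA. Then |ZP| = |P − Z| = 73.94.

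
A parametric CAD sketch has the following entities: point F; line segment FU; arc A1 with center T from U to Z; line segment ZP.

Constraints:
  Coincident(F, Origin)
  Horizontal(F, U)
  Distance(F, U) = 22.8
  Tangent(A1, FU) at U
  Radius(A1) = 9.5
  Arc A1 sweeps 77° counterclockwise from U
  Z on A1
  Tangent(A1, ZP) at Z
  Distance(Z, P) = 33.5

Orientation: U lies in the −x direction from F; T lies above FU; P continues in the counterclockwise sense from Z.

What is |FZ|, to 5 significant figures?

15.416

F is at the origin; F and U share the same y with |FU| = 22.8 and U on the −x side, so U = (-22.800, 0.0000). Tangency of A1 to FU means the radius TU is perpendicular to FU, so T = U + (0, 9.5) = (-22.800, 9.5000). On A1, U sits at bearing -90° from T; a 77° counterclockwise sweep puts Z at bearing -13°, so Z = T + 9.5·(cos -13°, sin -13°) = (-13.543, 7.3630). Then |FZ| = |Z − F| = 15.416.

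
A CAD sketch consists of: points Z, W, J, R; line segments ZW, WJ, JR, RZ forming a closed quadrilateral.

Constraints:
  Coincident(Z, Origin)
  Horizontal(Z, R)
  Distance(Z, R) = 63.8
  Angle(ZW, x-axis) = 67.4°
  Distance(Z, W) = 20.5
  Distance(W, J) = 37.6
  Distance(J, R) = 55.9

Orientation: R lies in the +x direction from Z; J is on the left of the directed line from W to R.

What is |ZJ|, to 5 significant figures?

57.322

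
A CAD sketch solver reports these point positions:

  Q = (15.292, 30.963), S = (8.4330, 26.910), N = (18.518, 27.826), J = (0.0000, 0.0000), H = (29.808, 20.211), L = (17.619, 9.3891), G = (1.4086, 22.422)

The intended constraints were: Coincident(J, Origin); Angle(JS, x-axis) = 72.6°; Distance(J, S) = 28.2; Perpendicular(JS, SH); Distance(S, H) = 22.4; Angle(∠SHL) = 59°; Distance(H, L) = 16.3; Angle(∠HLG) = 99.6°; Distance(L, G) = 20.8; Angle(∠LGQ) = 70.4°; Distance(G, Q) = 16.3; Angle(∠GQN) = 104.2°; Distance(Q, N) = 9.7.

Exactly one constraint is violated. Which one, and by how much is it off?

Distance(Q, N) = 9.7 — off by 5.20.

J = (0.00, 0.00) ✓; JS at 72.60° ✓; |JS| = 28.20 ✓; ∠(JS, SH) = 90.00° ✓; |SH| = 22.40 ✓; ∠SHL = 59.00° ✓; |HL| = 16.30 ✓; ∠HLG = 99.60° ✓; |LG| = 20.80 ✓; ∠LGQ = 70.40° ✓; |GQ| = 16.30 ✓; ∠GQN = 104.2° ✓; |QN| = 4.500 ✗.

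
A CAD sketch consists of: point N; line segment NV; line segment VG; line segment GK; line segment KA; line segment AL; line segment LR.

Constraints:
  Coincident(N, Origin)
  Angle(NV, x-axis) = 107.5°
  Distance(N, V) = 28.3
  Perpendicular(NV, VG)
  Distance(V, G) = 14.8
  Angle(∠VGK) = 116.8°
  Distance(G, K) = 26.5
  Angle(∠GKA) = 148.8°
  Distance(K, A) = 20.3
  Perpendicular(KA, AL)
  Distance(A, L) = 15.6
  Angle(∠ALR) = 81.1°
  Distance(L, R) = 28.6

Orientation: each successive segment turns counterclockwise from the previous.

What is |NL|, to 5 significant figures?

17.325

∠GKA = 148.8° gives KA at -68.100° from the x-axis; with |KA| = 20.3, A = (-19.336, -22.447). The perpendicularity gives AL at right angles to KA, so AL runs at 21.900°; with |AL| = 15.6, L = (-4.8616, -16.628). Then |NL| = |L − N| = 17.325.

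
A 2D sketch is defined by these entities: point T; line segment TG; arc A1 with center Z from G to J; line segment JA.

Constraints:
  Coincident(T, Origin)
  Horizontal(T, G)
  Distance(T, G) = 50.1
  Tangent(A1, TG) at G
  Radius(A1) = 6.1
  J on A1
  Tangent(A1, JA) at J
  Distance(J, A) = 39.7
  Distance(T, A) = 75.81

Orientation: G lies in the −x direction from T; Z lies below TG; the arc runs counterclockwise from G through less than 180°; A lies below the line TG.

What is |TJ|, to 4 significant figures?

56.40

Checks: ∠(ZG, GT) = 90.00° ✓; |ZG| = 6.100 ✓; |ZJ| = 6.100 ✓; ∠(ZJ, JA) = 90.00° ✓; |JA| = 39.70 ✓; |TA| = 75.81 ✓.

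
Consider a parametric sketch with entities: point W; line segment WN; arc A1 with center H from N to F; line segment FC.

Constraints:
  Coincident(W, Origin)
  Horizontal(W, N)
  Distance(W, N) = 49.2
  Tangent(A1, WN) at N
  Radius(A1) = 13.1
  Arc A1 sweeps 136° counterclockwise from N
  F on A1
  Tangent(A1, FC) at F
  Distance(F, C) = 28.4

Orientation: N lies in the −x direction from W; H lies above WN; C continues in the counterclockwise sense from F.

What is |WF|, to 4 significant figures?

45.99

Tangency of A1 to WN means the radius HN is perpendicular to WN, so H = N + (0, 13.1) = (-49.20, 13.10). On A1, N sits at bearing -90° from H; a 136° counterclockwise sweep puts F at bearing 46°, so F = H + 13.1·(cos 46°, sin 46°) = (-40.10, 22.52). Then |WF| = |F − W| = 45.99.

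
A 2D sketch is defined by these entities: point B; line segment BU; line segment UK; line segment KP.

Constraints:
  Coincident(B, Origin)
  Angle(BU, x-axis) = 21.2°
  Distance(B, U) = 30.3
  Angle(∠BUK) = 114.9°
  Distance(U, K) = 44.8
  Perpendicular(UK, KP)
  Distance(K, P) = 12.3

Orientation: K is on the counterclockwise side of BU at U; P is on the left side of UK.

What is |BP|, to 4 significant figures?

59.53

B is at the origin; BU runs at 21.2° with length 30.3, so U = 30.3·(cos 21.2°, sin 21.2°) = (28.25, 10.96). ∠BUK = 114.9°, so UK runs at 21.2° + (180° − 114.9°) = 86.30° from the x-axis; with |UK| = 44.8, K = U + 44.8·(cos 86.30°, sin 86.30°) = (31.14, 55.66). UK is perpendicular to KP; with |KP| = 12.3 on the left of UK, P = K + 12.3·(-0.9979, 0.06453) = (18.87, 56.46). Then |BP| = |P − B| = 59.53.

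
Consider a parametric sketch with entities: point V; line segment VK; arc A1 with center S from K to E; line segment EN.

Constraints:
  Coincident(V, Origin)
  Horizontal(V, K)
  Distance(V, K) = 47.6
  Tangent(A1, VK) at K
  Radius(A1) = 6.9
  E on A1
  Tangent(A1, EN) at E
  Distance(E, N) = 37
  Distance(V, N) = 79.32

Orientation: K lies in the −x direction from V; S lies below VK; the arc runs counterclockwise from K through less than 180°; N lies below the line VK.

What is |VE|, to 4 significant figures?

53.93

V is at the origin; VK is horizontal with |VK| = 47.6 and K on the −x side, so K = (-47.60, 0.000). Tangency of A1 to VK means the radius SK is perpendicular to VK, so S = K + (0, -6.9) = (-47.60, -6.900). Since SE ⟂ EN (tangency), |SN| = √(6.9² + 37.0²) = 37.64 regardless of where E sits on A1. So N lies on both circle(V, 79.32) and circle(S, 37.64); the below-VK intersection is N = (-70.14, -37.04). E is the foot of the tangent from N: E = (-53.79, -3.851).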